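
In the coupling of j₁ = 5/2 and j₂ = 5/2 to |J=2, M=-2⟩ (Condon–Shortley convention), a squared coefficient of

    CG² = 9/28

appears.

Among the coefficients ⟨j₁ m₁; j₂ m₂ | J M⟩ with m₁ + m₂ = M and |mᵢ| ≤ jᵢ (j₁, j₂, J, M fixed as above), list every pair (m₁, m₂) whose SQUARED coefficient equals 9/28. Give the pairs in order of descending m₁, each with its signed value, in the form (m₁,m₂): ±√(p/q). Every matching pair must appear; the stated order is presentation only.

(-1/2,-3/2): −√(9/28); (-3/2,-1/2): +√(9/28)

Admissible pairs with m₁+m₂ = M = -2: (-5/2,1/2), (-3/2,-1/2), (-1/2,-3/2), (1/2,-5/2)
  (m₁,m₂)=(1/2,-5/2): CG² = 5/28, CG = +√(5/28)
  (m₁,m₂)=(-1/2,-3/2): CG² = 9/28, CG = −√(9/28)   ← matches the target
  (m₁,m₂)=(-3/2,-1/2): CG² = 9/28, CG = +√(9/28)   ← matches the target
  (m₁,m₂)=(-5/2,1/2): CG² = 5/28, CG = −√(5/28)
Pairs with CG² = 9/28: (-1/2,-3/2): −√(9/28); (-3/2,-1/2): +√(9/28)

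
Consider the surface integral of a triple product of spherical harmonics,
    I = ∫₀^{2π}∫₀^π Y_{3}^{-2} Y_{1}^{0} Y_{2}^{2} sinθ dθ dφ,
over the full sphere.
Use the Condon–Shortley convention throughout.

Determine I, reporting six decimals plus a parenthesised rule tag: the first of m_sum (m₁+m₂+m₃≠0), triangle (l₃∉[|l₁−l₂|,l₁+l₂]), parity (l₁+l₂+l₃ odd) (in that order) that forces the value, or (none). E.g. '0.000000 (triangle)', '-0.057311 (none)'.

0.184674 (none)

m-sum 0 ✓  L=6 even ✓  2≤2≤4 ✓
Π(2lᵢ+1) = 7×3×5 = 105
triangle coeff Δ(3,1,2) = 1/105
Σ_t [1,1]: t=1:−1/4 = -1/4
(3j)²=3/35 [(3 1 2; 0 0 0)], sign=-1
Σ_t [1,1]: t=1:−1/24 = -1/24
(3j)²=1/21 [(3 1 2; -2 0 2)], sign=-1
⇒ 4πI² = 3/7
I = (+1)√(3/7/(4π)) = 0.18467439
No selection rule forces the value: the integral is nonzero (none).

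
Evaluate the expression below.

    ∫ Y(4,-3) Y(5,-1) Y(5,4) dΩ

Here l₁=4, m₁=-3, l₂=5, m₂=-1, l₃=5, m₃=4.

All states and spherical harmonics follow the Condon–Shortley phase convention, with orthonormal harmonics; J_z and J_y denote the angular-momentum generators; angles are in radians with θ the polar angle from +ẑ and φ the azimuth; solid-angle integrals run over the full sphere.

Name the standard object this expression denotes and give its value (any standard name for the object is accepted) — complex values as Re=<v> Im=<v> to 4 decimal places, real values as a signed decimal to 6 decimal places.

This is a Gaunt coefficient — the integral of a triple product of spherical harmonics over the sphere.
m-sum 0 ✓  L=14 even ✓  1≤5≤9 ✓
Π(2lᵢ+1) = 9×11×11 = 1089
triangle coeff Δ(4,5,5) = 1/3153150
Σ_t [0,4]: t=0:+1/69120 t=1:−1/1728 t=2:+1/576 t=3:−1/1728 t=4:+1/69120 = 7/11520
(3j)²=2/143 [(4 5 5; 0 0 0)], sign=-1
Σ_t [3,4]: t=3:−1/17280 t=4:+1/103680 = -1/20736
(3j)²=10/429 [(4 5 5; -3 -1 4)], sign=+1
⇒ 4πI² = 60/169
I = (-1)√(60/169/(4π)) = -0.16808437

Gaunt coefficient, -0.168084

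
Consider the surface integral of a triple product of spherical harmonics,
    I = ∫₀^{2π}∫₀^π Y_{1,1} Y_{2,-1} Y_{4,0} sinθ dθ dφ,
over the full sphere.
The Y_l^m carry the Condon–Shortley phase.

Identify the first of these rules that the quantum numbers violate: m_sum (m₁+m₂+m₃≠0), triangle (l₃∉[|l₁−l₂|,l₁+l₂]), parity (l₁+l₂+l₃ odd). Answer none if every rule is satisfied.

triangle

azimuthal sum: 1 − 1 + 0 = 0  ✓
l₃ must lie in [1,3]; have l₃=4  ✗
L = 1 + 2 + 4 = 7 (odd)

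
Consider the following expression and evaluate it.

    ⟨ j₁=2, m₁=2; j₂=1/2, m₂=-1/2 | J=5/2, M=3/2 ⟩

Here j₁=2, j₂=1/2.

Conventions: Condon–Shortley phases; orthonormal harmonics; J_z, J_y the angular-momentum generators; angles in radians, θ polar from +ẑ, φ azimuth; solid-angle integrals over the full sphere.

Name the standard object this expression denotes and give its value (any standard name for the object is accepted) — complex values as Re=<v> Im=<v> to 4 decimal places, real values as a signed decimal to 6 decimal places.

Clebsch–Gordan coefficient, +√(1/5) ≈ +0.447214

This is a Clebsch–Gordan (vector-coupling) coefficient.
j₁+j₂−J=0  J+j₁−j₂=4  J−j₁+j₂=1  j₁+j₂+J+1=6
(j₁±m₁, j₂±m₂, J±M) = (4,0,0,1,4,1)
P² = 576/5
sum k=0..0:
  [0] +1/24 = 1/24
S = 1/24
C² = P²·S² = 1/5 ; C = +0.447214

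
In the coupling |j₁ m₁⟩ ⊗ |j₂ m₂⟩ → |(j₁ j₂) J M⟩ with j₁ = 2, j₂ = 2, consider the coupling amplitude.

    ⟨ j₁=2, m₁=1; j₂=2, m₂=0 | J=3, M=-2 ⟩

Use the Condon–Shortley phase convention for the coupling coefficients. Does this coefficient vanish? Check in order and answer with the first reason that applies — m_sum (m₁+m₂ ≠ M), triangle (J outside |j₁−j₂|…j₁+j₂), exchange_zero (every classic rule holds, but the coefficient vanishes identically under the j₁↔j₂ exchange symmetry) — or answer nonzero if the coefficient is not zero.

m-sum: m₁+m₂ = 1+0 = 1, M = -2  ✗ ⇒ coefficient is 0

m_sum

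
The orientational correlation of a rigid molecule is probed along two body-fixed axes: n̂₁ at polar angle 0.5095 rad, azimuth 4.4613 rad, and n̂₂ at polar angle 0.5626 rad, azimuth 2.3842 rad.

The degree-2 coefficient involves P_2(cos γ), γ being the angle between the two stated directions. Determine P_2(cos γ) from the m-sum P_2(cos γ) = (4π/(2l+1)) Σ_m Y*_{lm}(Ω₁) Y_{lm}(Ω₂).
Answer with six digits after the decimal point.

0.062320

Summing Y*_{l m}(θ₁,φ₁)·Y_{l m}(θ₂,φ₂) over m ∈ [−2, 2]; prefactor 4π/(2·2+1) = 2.513274:
  [-2]  conj(Y_{2,-2})(Ω₁) = -0.080546+0.044231i ; Y_{2,-2}(Ω₂) = +0.006152+0.109723i ; Δ = -0.005349-0.008566i
  [-1]  conj(Y_{2,-1})(Ω₁) = -0.081729-0.318630i ; Y_{2,-1}(Ω₂) = -0.253271-0.239468i ; Δ = -0.055602+0.100271i
  [+0]  conj(Y_{2,0})(Ω₁) = +0.405697-0.000000i ; Y_{2,0}(Ω₂) = +0.361595+0.000000i ; Δ = +0.146698+0.000000i
  [+1]  conj(Y_{2,1})(Ω₁) = +0.081729-0.318630i ; Y_{2,1}(Ω₂) = +0.253271-0.239468i ; Δ = -0.055602-0.100271i
  [+2]  conj(Y_{2,2})(Ω₁) = -0.080546-0.044231i ; Y_{2,2}(Ω₂) = +0.006152-0.109723i ; Δ = -0.005349+0.008566i
Σ over m = +0.024796+0.000000i; ×(4π/5) → +0.062320+0.000000i. Real part: 0.062320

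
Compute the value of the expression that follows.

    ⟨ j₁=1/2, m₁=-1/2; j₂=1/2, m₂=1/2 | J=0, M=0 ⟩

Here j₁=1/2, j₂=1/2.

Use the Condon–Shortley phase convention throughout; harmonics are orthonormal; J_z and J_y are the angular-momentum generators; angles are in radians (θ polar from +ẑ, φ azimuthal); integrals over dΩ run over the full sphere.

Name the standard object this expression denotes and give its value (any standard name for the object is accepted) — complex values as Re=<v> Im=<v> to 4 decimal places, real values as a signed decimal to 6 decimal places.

Clebsch–Gordan coefficient, −√(1/2) ≈ -0.707107

This is a Clebsch–Gordan (vector-coupling) coefficient.
√[1·1!0!0!/2! · 0!1!1!0!0!0!] = √(1/2)
  +(−1)^1/∏(1,0,0,0,0,0)! = -1  (running -1)
⟨..|..⟩ = √(1/2)·(-1) = -0.707107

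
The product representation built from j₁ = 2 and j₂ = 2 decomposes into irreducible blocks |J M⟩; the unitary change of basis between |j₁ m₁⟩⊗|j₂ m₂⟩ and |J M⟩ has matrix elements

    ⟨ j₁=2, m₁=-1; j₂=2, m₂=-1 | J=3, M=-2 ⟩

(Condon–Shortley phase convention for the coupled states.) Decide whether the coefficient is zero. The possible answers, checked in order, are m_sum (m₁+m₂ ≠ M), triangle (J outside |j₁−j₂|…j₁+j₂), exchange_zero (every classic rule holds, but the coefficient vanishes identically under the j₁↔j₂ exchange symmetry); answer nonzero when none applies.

m-sum: m₁+m₂ = -1+(-1) = -2, M = -2  ✓
triangle: |j₁−j₂| = 0 ≤ J = 3 ≤ j₁+j₂ = 4  ✓
exchange: j₁=j₂ and m₁=m₂, and (−1)^(j₁+j₂−J) = (−1)^1 = −1 forces ⟨j₁m₁;j₂m₂|JM⟩ = −⟨j₂m₂;j₁m₁|JM⟩ = −⟨j₁m₁;j₂m₂|JM⟩ ⇒ the coefficient vanishes identically
Racah sum check: Σ_k collapses to 0 ⇒ CG = 0

exchange_zero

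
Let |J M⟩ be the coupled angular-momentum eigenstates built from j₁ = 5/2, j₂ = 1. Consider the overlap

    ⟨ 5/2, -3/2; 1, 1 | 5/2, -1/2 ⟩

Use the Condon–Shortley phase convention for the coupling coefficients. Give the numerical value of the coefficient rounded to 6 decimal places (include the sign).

-0.676123

j₁+j₂−J=1  J+j₁−j₂=4  J−j₁+j₂=1  j₁+j₂+J+1=7
(j₁±m₁, j₂±m₂, J±M) = (1,4,2,0,2,3)
P² = 576/35
sum k=1..1:
  [1] −1/6 = -1/6
S = -1/6
C² = P²·S² = 16/35 ; C = -0.676123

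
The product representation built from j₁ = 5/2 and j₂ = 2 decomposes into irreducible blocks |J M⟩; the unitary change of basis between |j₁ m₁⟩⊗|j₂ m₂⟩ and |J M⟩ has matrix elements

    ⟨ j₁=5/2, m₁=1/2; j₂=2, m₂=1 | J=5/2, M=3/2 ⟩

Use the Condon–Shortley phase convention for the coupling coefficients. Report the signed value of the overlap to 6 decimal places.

√[6·2!3!2!/8! · 3!2!3!1!4!1!] = √(216/35)
  +(−1)^1/∏(1,1,1,2,2,0)! = -1/4  (running -1/4)
  +(−1)^2/∏(2,0,0,1,3,1)! = 1/12  (running -1/6)
⟨..|..⟩ = √(216/35)·(-1/6) = -0.414039

−√(6/35) = -0.414039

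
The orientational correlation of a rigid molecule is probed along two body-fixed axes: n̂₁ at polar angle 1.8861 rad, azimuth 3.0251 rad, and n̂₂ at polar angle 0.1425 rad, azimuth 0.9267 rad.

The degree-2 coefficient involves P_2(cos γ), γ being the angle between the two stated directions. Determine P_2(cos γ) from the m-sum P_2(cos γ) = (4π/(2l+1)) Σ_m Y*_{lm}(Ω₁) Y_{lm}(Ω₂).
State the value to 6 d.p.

Term-by-term m-sum for l=2 (normalisation 4π/5 = 2.513274):
  m=-2: Y*=0.33970 - 0.08061j  Y=-0.00217 - 0.00748j  product -0.00134 - 0.00237j
  m=-1: Y*=0.22622 - 0.02647j  Y=0.06521 - 0.08684j  product 0.01245 - 0.02137j
  m=+0: Y*=-0.22440 + 0.00000j  Y=0.61170 + 0.00000j  product -0.13727 + 0.00000j
  m=+1: Y*=-0.22622 - 0.02647j  Y=-0.06521 - 0.08684j  product 0.01245 + 0.02137j
  m=+2: Y*=0.33970 + 0.08061j  Y=-0.00217 + 0.00748j  product -0.00134 + 0.00237j
Total Σ_m = -0.11504 + 0.00000j. Multiply by 2.513274: -0.28913 + 0.00000j. P_2(cos γ) = -0.289132

-0.289132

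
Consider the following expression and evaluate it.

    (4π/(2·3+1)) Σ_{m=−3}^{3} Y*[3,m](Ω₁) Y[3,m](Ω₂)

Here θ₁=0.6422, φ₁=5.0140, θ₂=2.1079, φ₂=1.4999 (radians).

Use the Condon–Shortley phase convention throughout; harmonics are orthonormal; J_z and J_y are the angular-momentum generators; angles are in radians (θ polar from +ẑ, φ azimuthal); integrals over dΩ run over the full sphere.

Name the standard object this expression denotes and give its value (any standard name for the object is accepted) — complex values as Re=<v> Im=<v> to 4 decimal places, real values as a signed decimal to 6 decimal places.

This sum is the spherical-harmonic addition theorem: it equals the Legendre polynomial P_l(cos γ) of the angle γ between the two directions.
Term-by-term m-sum for l=3 (normalisation 4π/7 = 1.795196):
  m=-3: Y*=-0.070495+0.055388i  Y=-0.055861+0.258669i  product -0.010389-0.021329i
  m=-2: Y*=-0.241781-0.166557i  Y=+0.382137+0.054550i  product -0.083308-0.076837i
  m=-1: Y*=+0.126864-0.407788i  Y=+0.006076-0.085566i  product -0.034122-0.013333i
  m=+0: Y*=+0.061632-0.000000i  Y=+0.322886+0.000000i  product +0.019900+0.000000i
  m=+1: Y*=-0.126864-0.407788i  Y=-0.006076-0.085566i  product -0.034122+0.013333i
  m=+2: Y*=-0.241781+0.166557i  Y=+0.382137-0.054550i  product -0.083308+0.076837i
  m=+3: Y*=+0.070495+0.055388i  Y=+0.055861+0.258669i  product -0.010389+0.021329i
Σ over m = -0.235737+0.000000i; ×(4π/7) → -0.423195+0.000000i. Real part: -0.423195

Legendre polynomial (addition theorem), -0.423195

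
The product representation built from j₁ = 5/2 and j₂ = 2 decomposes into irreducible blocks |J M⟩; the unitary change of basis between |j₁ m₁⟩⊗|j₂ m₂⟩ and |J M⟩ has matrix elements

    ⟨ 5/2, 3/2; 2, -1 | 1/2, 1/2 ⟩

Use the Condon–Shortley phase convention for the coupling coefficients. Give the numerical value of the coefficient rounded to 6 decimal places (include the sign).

j₁+j₂−J=4  J+j₁−j₂=1  J−j₁+j₂=0  j₁+j₂+J+1=6
(j₁±m₁, j₂±m₂, J±M) = (4,1,1,3,1,0)
P² = 48/5
sum k=1..1:
  [1] −1/6 = -1/6
S = -1/6
C² = P²·S² = 4/15 ; C = -0.516398

-0.516398  (= −√(4/15))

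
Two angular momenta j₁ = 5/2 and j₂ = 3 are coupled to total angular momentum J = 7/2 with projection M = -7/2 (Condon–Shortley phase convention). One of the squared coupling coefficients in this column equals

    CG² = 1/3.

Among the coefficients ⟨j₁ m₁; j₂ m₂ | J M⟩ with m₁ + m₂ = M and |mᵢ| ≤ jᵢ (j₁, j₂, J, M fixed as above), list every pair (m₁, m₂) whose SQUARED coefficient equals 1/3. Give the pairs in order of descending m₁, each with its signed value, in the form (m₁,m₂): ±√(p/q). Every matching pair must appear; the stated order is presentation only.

(-1/2,-3): +√(1/3)

Admissible pairs with m₁+m₂ = M = -7/2: (-5/2,-1), (-3/2,-2), (-1/2,-3)
  (m₁,m₂)=(-1/2,-3): CG² = 1/3, CG = +√(1/3)   ← matches the target
  (m₁,m₂)=(-3/2,-2): CG² = 4/9, CG = −√(4/9)
  (m₁,m₂)=(-5/2,-1): CG² = 2/9, CG = +√(2/9)
Pairs with CG² = 1/3: (-1/2,-3): +√(1/3)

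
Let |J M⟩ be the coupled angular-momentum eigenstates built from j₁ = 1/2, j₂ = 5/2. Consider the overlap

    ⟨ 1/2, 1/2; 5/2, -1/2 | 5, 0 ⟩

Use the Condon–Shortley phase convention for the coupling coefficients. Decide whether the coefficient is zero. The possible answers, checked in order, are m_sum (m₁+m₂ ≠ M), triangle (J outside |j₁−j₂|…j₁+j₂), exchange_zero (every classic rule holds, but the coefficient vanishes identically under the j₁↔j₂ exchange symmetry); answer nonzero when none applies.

m-sum: m₁+m₂ = 1/2+(-1/2) = 0, M = 0  ✓
triangle: need |j₁−j₂| ≤ J ≤ j₁+j₂, i.e. J ∈ [2, 3]; J = 5 is outside ✗ ⇒ coefficient is 0

triangle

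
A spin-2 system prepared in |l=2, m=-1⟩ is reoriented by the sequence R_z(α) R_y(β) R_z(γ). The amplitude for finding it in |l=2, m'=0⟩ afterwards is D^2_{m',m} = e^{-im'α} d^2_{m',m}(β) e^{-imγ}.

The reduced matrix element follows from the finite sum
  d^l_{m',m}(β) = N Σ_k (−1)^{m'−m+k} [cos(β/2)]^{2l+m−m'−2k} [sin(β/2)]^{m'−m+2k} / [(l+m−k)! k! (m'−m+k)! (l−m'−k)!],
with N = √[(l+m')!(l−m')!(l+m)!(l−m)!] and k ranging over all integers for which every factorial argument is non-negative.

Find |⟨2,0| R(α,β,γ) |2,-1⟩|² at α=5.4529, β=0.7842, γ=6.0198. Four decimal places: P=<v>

First d^2_{0,-1}(β=0.7842), then the phase factors e^{-i(0)α} and e^{-i(-1)γ}:
With c≡cos(β/2)=0.924109 and s≡sin(β/2)=0.382130, N=[2·2·1·6]^{1/2}=4.898979
Admissible k: 0..1 (factorial args all ≥0)
  k=0: (−1)^1·4.8990/(2)·0.9241^3·0.3821^1 = -0.738679
  k=1: (−1)^2·4.8990/(2)·0.9241^1·0.3821^3 = +0.126308
d^2_{0,-1}(0.7842) = -0.738679 +0.126308 = -0.612371
|D^2_{0,-1}|² = |d^2_{0,-1}(β)|² = (-0.612371)² = 0.374998 (the z-rotation phases have unit modulus)

P=0.3750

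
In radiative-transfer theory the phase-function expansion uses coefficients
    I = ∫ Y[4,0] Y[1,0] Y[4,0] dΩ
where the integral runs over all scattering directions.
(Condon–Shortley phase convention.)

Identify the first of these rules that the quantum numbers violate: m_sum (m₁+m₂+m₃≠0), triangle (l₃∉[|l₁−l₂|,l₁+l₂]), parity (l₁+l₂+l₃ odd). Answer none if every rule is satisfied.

parity

Σmᵢ = 0  ✓
l₃∈[|l₁−l₂|,l₁+l₂]=[3,5], have l₃=4  ✓
Σlᵢ = 9 ⇒ odd  ✗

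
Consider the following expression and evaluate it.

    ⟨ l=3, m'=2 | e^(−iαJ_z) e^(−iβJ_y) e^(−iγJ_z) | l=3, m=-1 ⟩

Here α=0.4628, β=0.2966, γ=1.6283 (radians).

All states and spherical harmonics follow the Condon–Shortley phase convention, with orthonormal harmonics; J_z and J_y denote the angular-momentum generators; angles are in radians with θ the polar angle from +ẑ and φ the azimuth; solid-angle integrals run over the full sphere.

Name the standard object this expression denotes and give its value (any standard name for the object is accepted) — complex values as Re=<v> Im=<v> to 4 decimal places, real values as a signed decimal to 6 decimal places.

Wigner D-matrix element, Re=-0.0149 Im=-0.0126

This is a Wigner D-matrix element — the rotation-matrix element ⟨l m'| R(α,β,γ) |l m⟩ in the angular-momentum basis.
First d^3_{2,-1}(β=0.2966), then the phase factors e^{-i(2)α} and e^{-i(-1)γ}:
Half-angle: c=0.989024, s=0.147757. N=√(120·1·2·24)=75.894664
Admissible k: 0..1 (factorial args all ≥0)
  k=0: (−1)^3·75.8947/(12)·0.9890^3·0.1478^3 = -0.019738
  k=1: (−1)^4·75.8947/(24)·0.9890^1·0.1478^5 = +0.000220
d^3_{2,-1}(0.2966) = -0.019738 +0.000220 = -0.019517
Attach z-rotation phases: D = e^{-i(2)(0.4628)}·(-0.019517)·e^{-i(-1)(1.6283)} = -0.014894-0.012614i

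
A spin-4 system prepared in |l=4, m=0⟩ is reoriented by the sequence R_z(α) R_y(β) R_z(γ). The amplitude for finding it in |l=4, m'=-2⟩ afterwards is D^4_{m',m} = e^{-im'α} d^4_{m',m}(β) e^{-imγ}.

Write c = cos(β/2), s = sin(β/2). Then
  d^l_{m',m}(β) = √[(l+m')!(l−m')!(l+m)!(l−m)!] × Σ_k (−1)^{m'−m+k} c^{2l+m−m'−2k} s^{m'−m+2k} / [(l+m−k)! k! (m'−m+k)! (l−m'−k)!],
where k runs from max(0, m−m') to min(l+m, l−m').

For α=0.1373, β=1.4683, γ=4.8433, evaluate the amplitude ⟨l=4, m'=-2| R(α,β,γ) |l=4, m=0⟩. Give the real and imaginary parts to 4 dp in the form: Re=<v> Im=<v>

Re=-0.3489 Im=-0.0983

D^4_{-2,0}(0.1373,1.4683,4.8433) = e^{-i·-2·0.1373}·d^4_{-2,0}(1.4683)·e^{-i·0·4.8433}. Compute d first:
c=cos(1.468300/2)=0.742400, s=sin(1.468300/2)=0.669956; N=√[2·720·24·24]=910.735966
The bounds max(0,m−m')=2 and min(l+m,l−m')=4 give 3 terms
  k=2: (−1)^0·910.7360/(96)·0.7424^6·0.6700^2 = +0.712925
  k=3: (−1)^1·910.7360/(36)·0.7424^4·0.6700^4 = -1.548207
  k=4: (−1)^2·910.7360/(96)·0.7424^2·0.6700^6 = +0.472799
d^4_{-2,0}(1.4683) = +0.712925 -1.548207 +0.472799 = -0.362483
Attach z-rotation phases: D = e^{-i(-2)(0.1373)}·(-0.362483)·e^{-i(0)(4.8433)} = -0.348902-0.098292i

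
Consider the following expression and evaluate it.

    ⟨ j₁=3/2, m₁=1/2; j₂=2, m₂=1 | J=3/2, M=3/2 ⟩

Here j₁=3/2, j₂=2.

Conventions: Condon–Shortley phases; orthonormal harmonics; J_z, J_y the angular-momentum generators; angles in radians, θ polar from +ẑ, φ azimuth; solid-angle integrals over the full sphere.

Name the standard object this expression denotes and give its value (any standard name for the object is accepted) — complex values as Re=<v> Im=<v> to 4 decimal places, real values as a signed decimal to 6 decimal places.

This is a Clebsch–Gordan (vector-coupling) coefficient.
triangle: 2!×1!×2!/6! = 4/720
(j±m)!: 2!×1!×3!×1!×3!×0! = 72
prefactor² = (2J+1)×Δ×N² = 8/5
  k=1: −1/(1!×1!×0!×2!×1!×0!) = -1/2
Σ = -1/2  ⇒  CG² = 8/5×(-1/2)² = 2/5
CG = −√(2/5) = -0.632456

Clebsch–Gordan coefficient, −√(2/5) ≈ -0.632456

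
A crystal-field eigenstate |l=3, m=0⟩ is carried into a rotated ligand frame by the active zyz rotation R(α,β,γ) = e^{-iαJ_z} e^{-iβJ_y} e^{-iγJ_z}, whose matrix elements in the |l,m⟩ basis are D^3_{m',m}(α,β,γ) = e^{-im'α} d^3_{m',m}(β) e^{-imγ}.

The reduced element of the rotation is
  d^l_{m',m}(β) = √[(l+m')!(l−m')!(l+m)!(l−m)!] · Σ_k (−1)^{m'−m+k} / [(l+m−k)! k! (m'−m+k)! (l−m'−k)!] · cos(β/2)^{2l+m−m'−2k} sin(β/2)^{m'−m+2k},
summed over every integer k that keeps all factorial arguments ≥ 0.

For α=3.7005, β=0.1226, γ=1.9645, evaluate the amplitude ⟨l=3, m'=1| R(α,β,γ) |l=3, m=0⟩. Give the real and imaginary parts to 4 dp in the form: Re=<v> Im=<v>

Re=0.1762 Im=-0.1102

D^3_{1,0}(3.7005,0.1226,1.9645) = e^{-i·1·3.7005}·d^3_{1,0}(0.1226)·e^{-i·0·1.9645}. Compute d first:
With c≡cos(β/2)=0.998122 and s≡sin(β/2)=0.061262, N=[24·2·6·6]^{1/2}=41.569219
Admissible k: 0..2 (factorial args all ≥0)
  k=0: (−1)^1·41.5692/(12)·0.9981^5·0.0613^1 = -0.210231
  k=1: (−1)^2·41.5692/(4)·0.9981^3·0.0613^3 = +0.002376
  k=2: (−1)^3·41.5692/(12)·0.9981^1·0.0613^5 = -0.000003
d^3_{1,0}(0.1226) = -0.210231 +0.002376 -0.000003 = -0.207858
Phases: e^{-i·(1)·3.7005}=-0.847835+0.530260i, e^{-i·(0)·1.9645}=+1.000000+0.000000i ⇒ D=+0.176229-0.110219i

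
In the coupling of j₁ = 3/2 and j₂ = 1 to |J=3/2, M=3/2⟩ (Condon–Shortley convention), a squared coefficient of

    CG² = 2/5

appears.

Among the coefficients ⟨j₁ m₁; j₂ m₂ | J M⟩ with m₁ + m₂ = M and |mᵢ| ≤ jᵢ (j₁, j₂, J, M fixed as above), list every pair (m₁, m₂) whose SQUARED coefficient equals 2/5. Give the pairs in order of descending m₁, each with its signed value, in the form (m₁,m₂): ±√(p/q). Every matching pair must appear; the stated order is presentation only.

(1/2,1): −√(2/5)

Admissible pairs with m₁+m₂ = M = 3/2: (1/2,1), (3/2,0)
  (m₁,m₂)=(3/2,0): CG² = 3/5, CG = +√(3/5)
  (m₁,m₂)=(1/2,1): CG² = 2/5, CG = −√(2/5)   ← matches the target
Pairs with CG² = 2/5: (1/2,1): −√(2/5)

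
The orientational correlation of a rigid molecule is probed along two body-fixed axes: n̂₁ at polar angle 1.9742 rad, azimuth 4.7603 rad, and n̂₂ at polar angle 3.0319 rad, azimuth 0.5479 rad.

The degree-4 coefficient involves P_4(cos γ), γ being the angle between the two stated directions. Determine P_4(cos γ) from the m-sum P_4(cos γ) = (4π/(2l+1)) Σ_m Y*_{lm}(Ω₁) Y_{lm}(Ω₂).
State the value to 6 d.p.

-0.003616

Addition theorem: P_4(cos γ) = (4π/9) Σ_m Y*_{lm}(Ω₁) Y_{lm}(Ω₂), m = −4…4:
  m=-4: Y*=+0.310858+0.060314i  Y=-0.000037-0.000052i  product -0.000008-0.000018i
  m=-3: Y*=+0.054756-0.378326i  Y=+0.000119+0.001628i  product +0.000622+0.000044i
  m=-2: Y*=-0.022161-0.002130i  Y=+0.010847-0.021092i  product -0.000285+0.000444i
  m=-1: Y*=+0.015717-0.327793i  Y=-0.172087+0.105011i  product +0.031717+0.058060i
  m=+0: Y*=-0.083760-0.000000i  Y=+0.796106+0.000000i  product -0.066682-0.000000i
  m=+1: Y*=-0.015717-0.327793i  Y=+0.172087+0.105011i  product +0.031717-0.058060i
  m=+2: Y*=-0.022161+0.002130i  Y=+0.010847+0.021092i  product -0.000285-0.000444i
  m=+3: Y*=-0.054756-0.378326i  Y=-0.000119+0.001628i  product +0.000622-0.000044i
  m=+4: Y*=+0.310858-0.060314i  Y=-0.000037+0.000052i  product -0.000008+0.000018i
Total Σ_m = -0.002590+0.000000i. Multiply by 1.396263: -0.003616+0.000000i. P_4(cos γ) = -0.003616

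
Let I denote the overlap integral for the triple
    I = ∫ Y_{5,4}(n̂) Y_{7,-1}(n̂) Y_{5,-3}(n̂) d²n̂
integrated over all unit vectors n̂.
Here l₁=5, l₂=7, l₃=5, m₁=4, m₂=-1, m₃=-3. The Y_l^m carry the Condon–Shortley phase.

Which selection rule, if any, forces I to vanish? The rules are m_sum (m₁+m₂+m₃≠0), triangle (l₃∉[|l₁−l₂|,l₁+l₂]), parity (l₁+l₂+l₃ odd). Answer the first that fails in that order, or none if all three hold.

parity

m₁+m₂+m₃ = 4 − 1 − 3 = 0  ✓
triangle: |5−7|=2 ≤ l₃=5 ≤ 5+7=12  ✓
parity: l₁+l₂+l₃ = 17 is odd  ✗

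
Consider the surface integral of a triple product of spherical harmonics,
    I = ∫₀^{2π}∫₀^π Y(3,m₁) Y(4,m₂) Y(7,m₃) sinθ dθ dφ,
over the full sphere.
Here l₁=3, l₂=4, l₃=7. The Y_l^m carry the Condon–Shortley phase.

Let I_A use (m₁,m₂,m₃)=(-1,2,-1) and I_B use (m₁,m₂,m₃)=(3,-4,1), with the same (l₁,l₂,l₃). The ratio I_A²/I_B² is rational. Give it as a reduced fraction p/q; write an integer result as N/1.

420/1

Shared (l₁,l₂,l₃)=(3,4,7): N and (l;000)² cancel in I_A²/I_B².
A: Δ = 0!·6!·8!/15! = 1/45045; Racah Σ t=0..0: t=0:+1/69120 = 1/69120; ⇒ 3j(3 4 7; -1 2 -1)² = 4/429, sgn +1
B: Δ = 0!·6!·8!/15! = 1/45045; Racah Σ t=0..0: t=0:+1/29030400 = 1/29030400; ⇒ 3j(3 4 7; 3 -4 1)² = 1/45045, sgn +1
I_A²/I_B² = (4/429)/(1/45045) = 420/1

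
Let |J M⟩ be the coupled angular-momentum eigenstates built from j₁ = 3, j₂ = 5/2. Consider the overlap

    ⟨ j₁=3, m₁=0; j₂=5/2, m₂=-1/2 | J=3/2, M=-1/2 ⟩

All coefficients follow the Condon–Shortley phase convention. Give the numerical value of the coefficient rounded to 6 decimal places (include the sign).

+0.338062

triangle: 4!×2!×1!/8! = 48/40320
(j±m)!: 3!×3!×2!×3!×1!×2! = 864
prefactor² = (2J+1)×Δ×N² = 144/35
  k=1: −1/(1!×3!×2!×1!×0!×0!) = -1/12
  k=2: +1/(2!×2!×1!×0!×1!×1!) = 1/4
Σ = 1/6  ⇒  CG² = 144/35×(1/6)² = 4/35
CG = +√(4/35) = +0.338062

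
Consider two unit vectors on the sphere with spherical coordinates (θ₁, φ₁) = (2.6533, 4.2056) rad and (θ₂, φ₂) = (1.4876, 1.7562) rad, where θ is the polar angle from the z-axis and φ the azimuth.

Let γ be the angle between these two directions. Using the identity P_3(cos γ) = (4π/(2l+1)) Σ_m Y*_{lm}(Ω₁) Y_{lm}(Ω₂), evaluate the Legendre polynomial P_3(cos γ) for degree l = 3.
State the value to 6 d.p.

0.446570

Summing Y*_{l m}(θ₁,φ₁)·Y_{l m}(θ₂,φ₂) over m ∈ [−3, 3]; prefactor 4π/(2·3+1) = 1.795196:
  m=-3: Y*=0.04302 + 0.00217j  Y=0.21800 + 0.35067j  product 0.00862 + 0.01556j
  m=-2: Y*=0.10504 - 0.16858j  Y=-0.07861 + 0.03056j  product -0.00310 + 0.01646j
  m=-1: Y*=-0.21338 - 0.38436j  Y=0.05732 + 0.30561j  product 0.10523 - 0.08724j
  m=+0: Y*=-0.29649 + 0.00000j  Y=-0.09196 + 0.00000j  product 0.02727 + 0.00000j
  m=+1: Y*=0.21338 - 0.38436j  Y=-0.05732 + 0.30561j  product 0.10523 + 0.08724j
  m=+2: Y*=0.10504 + 0.16858j  Y=-0.07861 - 0.03056j  product -0.00310 - 0.01646j
  m=+3: Y*=-0.04302 + 0.00217j  Y=-0.21800 + 0.35067j  product 0.00862 - 0.01556j
Accumulated sum 0.24876 + 0.00000j; after 4π/(2l+1) scaling, 0.44657 + 0.00000j ⇒ P_3 = 0.446570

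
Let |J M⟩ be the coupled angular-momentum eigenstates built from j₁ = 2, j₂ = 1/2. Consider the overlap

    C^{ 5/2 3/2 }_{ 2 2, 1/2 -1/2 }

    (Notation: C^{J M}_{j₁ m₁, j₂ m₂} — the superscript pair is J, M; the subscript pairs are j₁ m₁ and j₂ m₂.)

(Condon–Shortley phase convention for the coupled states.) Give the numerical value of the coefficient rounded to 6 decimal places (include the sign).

√[6·0!4!1!/6! · 4!0!0!1!4!1!] = √(576/5)
  +(−1)^0/∏(0,0,0,0,4,1)! = 1/24  (running 1/24)
⟨..|..⟩ = √(576/5)·(1/24) = +0.447214

+√(1/5) = +0.447214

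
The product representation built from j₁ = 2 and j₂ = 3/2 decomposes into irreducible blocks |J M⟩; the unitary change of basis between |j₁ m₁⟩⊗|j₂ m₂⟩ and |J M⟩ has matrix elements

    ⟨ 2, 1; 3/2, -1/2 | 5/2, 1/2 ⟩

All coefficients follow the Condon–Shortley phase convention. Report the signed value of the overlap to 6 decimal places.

+0.597614  (= +√(5/14))

√[6·1!3!2!/7! · 3!1!1!2!3!2!] = √(72/35)
  +(−1)^0/∏(0,1,1,1,2,1)! = 1/2  (running 1/2)
  +(−1)^1/∏(1,0,0,0,3,2)! = -1/12  (running 5/12)
⟨..|..⟩ = √(72/35)·(5/12) = +0.597614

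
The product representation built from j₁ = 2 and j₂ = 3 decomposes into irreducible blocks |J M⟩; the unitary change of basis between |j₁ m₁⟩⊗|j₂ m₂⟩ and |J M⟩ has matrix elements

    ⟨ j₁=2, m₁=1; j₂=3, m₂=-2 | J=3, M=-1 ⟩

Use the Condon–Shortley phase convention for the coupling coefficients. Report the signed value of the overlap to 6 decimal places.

+0.500000  (= +√(1/4))

j₁+j₂−J=2  J+j₁−j₂=2  J−j₁+j₂=4  j₁+j₂+J+1=9
(j₁±m₁, j₂±m₂, J±M) = (3,1,1,5,2,4)
P² = 64
sum k=0..1:
  [0] +1/12 = 1/12
  [1] −1/48 = -1/48
S = 1/16
C² = P²·S² = 1/4 ; C = +0.500000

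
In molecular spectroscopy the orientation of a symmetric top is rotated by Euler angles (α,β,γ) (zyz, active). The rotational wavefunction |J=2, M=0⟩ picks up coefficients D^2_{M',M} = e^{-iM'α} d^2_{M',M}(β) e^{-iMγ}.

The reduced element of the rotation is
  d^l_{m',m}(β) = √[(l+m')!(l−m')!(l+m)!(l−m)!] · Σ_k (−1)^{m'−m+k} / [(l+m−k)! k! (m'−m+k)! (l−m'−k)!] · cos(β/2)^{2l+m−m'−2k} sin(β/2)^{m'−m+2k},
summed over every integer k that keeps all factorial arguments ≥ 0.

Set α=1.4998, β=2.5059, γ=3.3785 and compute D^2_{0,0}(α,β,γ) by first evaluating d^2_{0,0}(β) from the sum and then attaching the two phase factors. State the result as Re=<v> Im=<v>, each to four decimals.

Re=0.4712 Im=0.0000

First d^2_{0,0}(β=2.5059), then the phase factors e^{-i(0)α} and e^{-i(0)γ}:
Half-angle: c=0.312521, s=0.949911. N=√(2·2·2·2)=4.000000
Admissible k: 0..2 (factorial args all ≥0)
  k=0: (−1)^0·4.0000/(4)·0.3125^4·0.9499^0 = +0.009539
  k=1: (−1)^1·4.0000/(1)·0.3125^2·0.9499^2 = -0.352521
  k=2: (−1)^2·4.0000/(4)·0.3125^0·0.9499^4 = +0.814200
d^2_{0,0}(2.5059) = +0.009539 -0.352521 +0.814200 = +0.471218
D = (+1.000000+0.000000i)·(+0.471218)·(+1.000000+0.000000i) = +0.471218+0.000000i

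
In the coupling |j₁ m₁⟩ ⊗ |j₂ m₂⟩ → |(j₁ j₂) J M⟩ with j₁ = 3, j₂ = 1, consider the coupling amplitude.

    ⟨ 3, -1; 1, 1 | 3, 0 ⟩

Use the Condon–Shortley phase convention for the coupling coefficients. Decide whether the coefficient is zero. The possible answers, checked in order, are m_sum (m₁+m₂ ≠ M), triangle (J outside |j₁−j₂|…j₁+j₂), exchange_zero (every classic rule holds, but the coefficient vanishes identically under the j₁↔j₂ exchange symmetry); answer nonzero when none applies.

m-sum: m₁+m₂ = -1+1 = 0, M = 0  ✓
triangle: |j₁−j₂| = 2 ≤ J = 3 ≤ j₁+j₂ = 4  ✓
exchange: j₁≠j₂ or m₁≠m₂ — the exchange symmetry imposes no constraint here
value check: CG = −√(1/2) = -0.707107 ≠ 0

nonzero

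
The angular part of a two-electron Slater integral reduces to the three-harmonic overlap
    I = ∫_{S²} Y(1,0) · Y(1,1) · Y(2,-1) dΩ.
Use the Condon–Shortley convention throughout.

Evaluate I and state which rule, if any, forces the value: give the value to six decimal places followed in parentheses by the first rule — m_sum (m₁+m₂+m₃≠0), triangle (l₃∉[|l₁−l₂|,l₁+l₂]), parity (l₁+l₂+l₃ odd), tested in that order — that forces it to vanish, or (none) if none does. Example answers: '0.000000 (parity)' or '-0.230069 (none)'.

-0.218510 (none)

Rules hold: Σm=0, L=4 even, 0≤2≤2.
N = 3·3·5 = 45
Δ = 0!·2!·2!/5! = 1/30
Racah Σ t=0..0: t=0:+1/1 = 1/1
⇒ 3j(1 1 2; 0 0 0)² = 2/15, sgn +1
Racah Σ t=0..0: t=0:+1/2 = 1/2
⇒ 3j(1 1 2; 0 1 -1)² = 1/10, sgn -1
4πI² = N·(3j₀)²·(3jₘ)² = 3/5
I = -1·√(0.6/4π) = -0.21850969
No selection rule forces the value: the integral is nonzero (none).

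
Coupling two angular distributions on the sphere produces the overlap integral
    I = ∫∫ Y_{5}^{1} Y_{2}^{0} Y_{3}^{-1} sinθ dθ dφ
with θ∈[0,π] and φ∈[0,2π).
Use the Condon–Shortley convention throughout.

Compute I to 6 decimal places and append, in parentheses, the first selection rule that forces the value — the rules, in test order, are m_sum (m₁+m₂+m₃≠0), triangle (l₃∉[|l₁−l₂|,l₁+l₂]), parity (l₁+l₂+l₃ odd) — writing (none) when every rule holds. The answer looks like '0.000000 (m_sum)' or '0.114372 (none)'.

-0.227318 (none)

m-sum 0 ✓  L=10 even ✓  3≤3≤7 ✓
Π(2lᵢ+1) = 11×5×7 = 385
triangle coeff Δ(5,2,3) = 1/2310
Σ_t [2,2]: t=2:+1/144 = 1/144
(3j)²=10/231 [(5 2 3; 0 0 0)], sign=-1
Σ_t [2,2]: t=2:+1/192 = 1/192
(3j)²=3/77 [(5 2 3; 1 0 -1)], sign=+1
⇒ 4πI² = 50/77
I = (-1)√(50/77/(4π)) = -0.22731846
No selection rule forces the value: the integral is nonzero (none).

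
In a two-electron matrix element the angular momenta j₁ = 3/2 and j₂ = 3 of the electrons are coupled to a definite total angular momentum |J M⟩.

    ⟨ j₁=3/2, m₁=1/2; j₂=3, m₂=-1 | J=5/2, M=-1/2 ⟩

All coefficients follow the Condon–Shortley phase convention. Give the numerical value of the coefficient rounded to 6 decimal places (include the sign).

-0.119523

triangle: 2!×1!×4!/8! = 48/40320
(j±m)!: 2!×1!×2!×4!×2!×3! = 1152
prefactor² = (2J+1)×Δ×N² = 288/35
  k=0: +1/(0!×2!×1!×2!×0!×2!) = 1/8
  k=1: −1/(1!×1!×0!×1!×1!×3!) = -1/6
Σ = -1/24  ⇒  CG² = 288/35×(-1/24)² = 1/70
CG = −√(1/70) = -0.119523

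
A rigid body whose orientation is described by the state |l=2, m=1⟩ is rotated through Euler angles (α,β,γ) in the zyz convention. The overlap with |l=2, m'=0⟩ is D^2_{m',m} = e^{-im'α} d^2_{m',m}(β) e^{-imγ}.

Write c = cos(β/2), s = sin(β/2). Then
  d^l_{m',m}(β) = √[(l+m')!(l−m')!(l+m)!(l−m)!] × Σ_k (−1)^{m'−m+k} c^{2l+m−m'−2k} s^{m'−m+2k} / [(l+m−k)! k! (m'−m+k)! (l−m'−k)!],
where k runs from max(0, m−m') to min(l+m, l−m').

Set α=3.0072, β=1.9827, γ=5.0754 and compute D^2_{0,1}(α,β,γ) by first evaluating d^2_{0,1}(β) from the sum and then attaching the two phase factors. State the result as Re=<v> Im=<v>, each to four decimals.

Re=-0.1595 Im=-0.4200

D^2_{0,1}(3.0072,1.9827,5.0754) = e^{-i·0·3.0072}·d^2_{0,1}(1.9827)·e^{-i·1·5.0754}. Compute d first:
c=cos(1.982700/2)=0.547561, s=sin(1.982700/2)=0.836766; N=√[2·2·6·1]=4.898979
k∈{1,2} keeps every argument non-negative
  k=1: (−1)^0·4.8990/(2)·0.5476^3·0.8368^1 = +0.336493
  k=2: (−1)^1·4.8990/(2)·0.5476^1·0.8368^3 = -0.785814
d^2_{0,1}(1.9827) = +0.336493 -0.785814 = -0.449321
D = (+1.000000+0.000000i)·(-0.449321)·(+0.355091+0.934832i) = -0.159550-0.420040i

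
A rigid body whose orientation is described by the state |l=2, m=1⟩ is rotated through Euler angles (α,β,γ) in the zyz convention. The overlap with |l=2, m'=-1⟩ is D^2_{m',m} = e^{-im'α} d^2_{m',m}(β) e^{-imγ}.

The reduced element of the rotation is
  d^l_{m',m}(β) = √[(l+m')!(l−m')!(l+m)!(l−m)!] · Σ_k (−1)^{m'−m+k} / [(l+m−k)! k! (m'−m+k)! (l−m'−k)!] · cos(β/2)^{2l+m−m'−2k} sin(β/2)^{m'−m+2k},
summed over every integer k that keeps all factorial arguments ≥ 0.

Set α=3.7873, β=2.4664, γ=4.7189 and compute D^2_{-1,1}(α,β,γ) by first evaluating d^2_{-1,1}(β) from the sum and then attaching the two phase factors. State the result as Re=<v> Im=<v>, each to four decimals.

Re=-0.2980 Im=0.4010

First d^2_{-1,1}(β=2.4664), then the phase factors e^{-i(-1)α} and e^{-i(1)γ}:
With c≡cos(β/2)=0.331220 and s≡sin(β/2)=0.943554, N=[1·6·6·1]^{1/2}=6.000000
The bounds max(0,m−m')=2 and min(l+m,l−m')=3 give 2 terms
  k=2: (−1)^0·6.0000/(2)·0.3312^2·0.9436^2 = +0.293013
  k=3: (−1)^1·6.0000/(6)·0.3312^0·0.9436^4 = -0.792622
d^2_{-1,1}(2.4664) = +0.293013 -0.792622 = -0.499609
Phases: e^{-i·(-1)·3.7873}=-0.798674-0.601764i, e^{-i·(1)·4.7189}=+0.006511+0.999979i ⇒ D=-0.298042+0.400974i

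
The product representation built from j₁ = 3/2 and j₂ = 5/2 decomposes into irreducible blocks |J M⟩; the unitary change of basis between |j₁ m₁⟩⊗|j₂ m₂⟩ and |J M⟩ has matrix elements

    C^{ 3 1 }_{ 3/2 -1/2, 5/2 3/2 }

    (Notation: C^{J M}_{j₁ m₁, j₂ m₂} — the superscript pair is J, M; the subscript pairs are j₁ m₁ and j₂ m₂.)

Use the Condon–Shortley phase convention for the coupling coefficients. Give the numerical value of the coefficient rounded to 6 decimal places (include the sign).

j₁+j₂−J=1  J+j₁−j₂=2  J−j₁+j₂=4  j₁+j₂+J+1=8
(j₁±m₁, j₂±m₂, J±M) = (1,2,4,1,4,2)
P² = 96/5
sum k=0..1:
  [0] +1/48 = 1/48
  [1] −1/6 = -1/6
S = -7/48
C² = P²·S² = 49/120 ; C = -0.639010

−√(49/120) ≈ -0.639010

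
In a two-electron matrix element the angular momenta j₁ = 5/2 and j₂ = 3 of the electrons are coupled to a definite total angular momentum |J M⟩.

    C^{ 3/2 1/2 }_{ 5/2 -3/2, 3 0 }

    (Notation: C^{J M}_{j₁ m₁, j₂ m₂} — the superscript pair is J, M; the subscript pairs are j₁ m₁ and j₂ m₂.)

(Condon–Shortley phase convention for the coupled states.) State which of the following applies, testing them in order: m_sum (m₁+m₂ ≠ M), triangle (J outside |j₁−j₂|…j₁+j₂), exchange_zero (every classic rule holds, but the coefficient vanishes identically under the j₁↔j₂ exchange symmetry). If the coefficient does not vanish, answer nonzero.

m_sum

m-sum: m₁+m₂ = -3/2+0 = -3/2, M = 1/2  ✗ ⇒ coefficient is 0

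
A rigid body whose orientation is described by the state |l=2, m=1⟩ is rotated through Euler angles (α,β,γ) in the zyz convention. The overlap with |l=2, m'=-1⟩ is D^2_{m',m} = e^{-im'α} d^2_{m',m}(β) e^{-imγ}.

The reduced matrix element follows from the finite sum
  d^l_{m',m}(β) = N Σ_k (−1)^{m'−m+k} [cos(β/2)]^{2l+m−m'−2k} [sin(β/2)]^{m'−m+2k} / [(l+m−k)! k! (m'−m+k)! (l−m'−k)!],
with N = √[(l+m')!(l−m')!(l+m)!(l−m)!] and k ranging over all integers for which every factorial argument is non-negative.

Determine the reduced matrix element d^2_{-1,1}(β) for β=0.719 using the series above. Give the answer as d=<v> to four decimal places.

d^2_{-1,1}(β=0.7190) via the finite sum:
With c≡cos(β/2)=0.936073 and s≡sin(β/2)=0.351806, N=[1·6·6·1]^{1/2}=6.000000
The bounds max(0,m−m')=2 and min(l+m,l−m')=3 give 2 terms
  k=2: (−1)^0·6.0000/(2)·0.9361^2·0.3518^2 = +0.325348
  k=3: (−1)^1·6.0000/(6)·0.9361^0·0.3518^4 = -0.015318
d^2_{-1,1}(0.7190) = +0.325348 -0.015318 = +0.310029

d=0.3100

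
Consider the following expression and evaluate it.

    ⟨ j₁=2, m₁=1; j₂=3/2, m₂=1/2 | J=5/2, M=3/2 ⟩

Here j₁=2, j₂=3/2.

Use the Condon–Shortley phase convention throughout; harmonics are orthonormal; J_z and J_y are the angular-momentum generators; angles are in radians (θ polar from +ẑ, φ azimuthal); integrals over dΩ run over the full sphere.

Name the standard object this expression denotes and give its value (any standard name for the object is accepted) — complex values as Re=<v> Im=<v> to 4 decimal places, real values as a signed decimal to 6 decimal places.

This is a Clebsch–Gordan (vector-coupling) coefficient.
j₁+j₂−J=1  J+j₁−j₂=3  J−j₁+j₂=2  j₁+j₂+J+1=7
(j₁±m₁, j₂±m₂, J±M) = (3,1,2,1,4,1)
P² = 144/35
sum k=0..1:
  [0] +1/4 = 1/4
  [1] −1/6 = -1/6
S = 1/12
C² = P²·S² = 1/35 ; C = +0.169031

Clebsch–Gordan coefficient, +√(1/35) ≈ +0.169031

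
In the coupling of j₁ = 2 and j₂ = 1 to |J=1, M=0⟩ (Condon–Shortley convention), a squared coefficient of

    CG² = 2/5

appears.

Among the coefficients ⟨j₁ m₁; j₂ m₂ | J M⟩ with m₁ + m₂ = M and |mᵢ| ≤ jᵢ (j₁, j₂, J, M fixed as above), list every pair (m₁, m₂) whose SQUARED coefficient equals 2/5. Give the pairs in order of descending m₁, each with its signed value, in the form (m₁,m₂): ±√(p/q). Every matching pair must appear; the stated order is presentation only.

Admissible pairs with m₁+m₂ = M = 0: (-1,1), (0,0), (1,-1)
  (m₁,m₂)=(1,-1): CG² = 3/10, CG = +√(3/10)
  (m₁,m₂)=(0,0): CG² = 2/5, CG = −√(2/5)   ← matches the target
  (m₁,m₂)=(-1,1): CG² = 3/10, CG = +√(3/10)
Pairs with CG² = 2/5: (0,0): −√(2/5)

(0,0): −√(2/5)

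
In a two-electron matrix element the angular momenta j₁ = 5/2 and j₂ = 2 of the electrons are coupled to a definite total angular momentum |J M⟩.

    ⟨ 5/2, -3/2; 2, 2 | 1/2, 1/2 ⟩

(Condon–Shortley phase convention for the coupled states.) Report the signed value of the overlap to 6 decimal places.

j₁+j₂−J=4  J+j₁−j₂=1  J−j₁+j₂=0  j₁+j₂+J+1=6
(j₁±m₁, j₂±m₂, J±M) = (1,4,4,0,1,0)
P² = 192/5
sum k=4..4:
  [4] +1/24 = 1/24
S = 1/24
C² = P²·S² = 1/15 ; C = +0.258199

+0.258199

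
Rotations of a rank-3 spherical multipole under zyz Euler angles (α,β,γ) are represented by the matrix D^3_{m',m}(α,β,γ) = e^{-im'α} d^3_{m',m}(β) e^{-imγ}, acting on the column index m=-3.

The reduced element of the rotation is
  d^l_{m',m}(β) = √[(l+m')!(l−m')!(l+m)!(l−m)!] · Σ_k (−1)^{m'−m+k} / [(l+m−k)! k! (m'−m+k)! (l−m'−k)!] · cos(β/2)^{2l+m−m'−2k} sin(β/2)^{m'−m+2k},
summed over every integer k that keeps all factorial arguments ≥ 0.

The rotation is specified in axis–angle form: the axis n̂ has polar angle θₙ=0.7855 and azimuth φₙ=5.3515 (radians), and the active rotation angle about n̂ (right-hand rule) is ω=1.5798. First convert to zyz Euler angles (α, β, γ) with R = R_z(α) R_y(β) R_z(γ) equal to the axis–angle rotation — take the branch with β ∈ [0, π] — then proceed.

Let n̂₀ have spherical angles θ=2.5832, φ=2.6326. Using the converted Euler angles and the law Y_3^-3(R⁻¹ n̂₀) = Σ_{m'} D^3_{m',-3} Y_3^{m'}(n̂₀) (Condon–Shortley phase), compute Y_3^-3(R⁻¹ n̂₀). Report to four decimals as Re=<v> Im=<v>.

Re=0.0827 Im=-0.2522

Axis–angle → zyz. n̂ = (sinθₙcosφₙ, sinθₙsinφₙ, cosθₙ) = (+0.421820, -0.567600, +0.707035), ω = 1.5798.
R = I cosω + sinω [n̂]ₓ + (1−cosω) n̂n̂ᵀ gives
  R = [+0.170530, -0.948587, -0.266651; +0.465426, +0.316067, -0.826729; +0.868504, +0.016876, +0.495395]
β = atan2(√(R₁₃²+R₂₃²), R₃₃) = 1.052506; α = atan2(R₂₃, R₁₃) mod 2π = 4.400386; γ = atan2(R₃₂, −R₃₁) mod 2π = 3.122164
Need the full column D^3_{m',-3} for m'=−3..3 at α=4.4004, β=1.0525, γ=3.1222.
cos(β/2)=0.864695, sin(β/2)=0.502297
d^3_{-3,-3}: single k=0 term ⇒ +0.418002;  D = -0.350442-0.227850i
d^3_{-2,-3}: single k=0 term ⇒ -0.594773;  D = -0.461621+0.375048i
d^3_{-1,-3}: single k=0 term ⇒ +0.546285;  D = +0.197692+0.509259i
d^3_{0,-3}: single k=0 term ⇒ -0.366426;  D = +0.365803-0.021345i
d^3_{1,-3}: single k=0 term ⇒ +0.184338;  D = +0.046269-0.178436i
d^3_{2,-3}: single k=0 term ⇒ -0.067724;  D = -0.057173-0.036302i
d^3_{3,-3}: single k=0 term ⇒ +0.016061;  D = -0.012355+0.010261i
Y_3^{m'}(θ=2.5832,φ=2.6326) and Σ D·Y over m':
  (-0.3504-0.2279i)·(-0.0027-0.0620i)  (-0.4616+0.3750i)·(-0.1278-0.2071i)  (+0.1977+0.5093i)·(-0.3882-0.2166i)  (+0.3658-0.0213i)·(-0.1888+0.0000i)  (+0.0463-0.1784i)·(+0.3882-0.2166i)  (-0.0572-0.0363i)·(-0.1278+0.2071i)  (-0.0124+0.0103i)·(+0.0027-0.0620i)
Y_3^-3(R⁻¹ n̂) = +0.082720-0.252195i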